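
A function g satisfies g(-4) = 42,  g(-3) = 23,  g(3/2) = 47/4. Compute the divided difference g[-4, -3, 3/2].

g[-4,-3] = (23 - 42) / (-3 - (-4)) = -19
g[-3,3/2] = (47/4 - 23) / (3/2 - (-3)) = -5/2
g[-4,-3,3/2] = (-5/2 - (-19)) / (3/2 - (-4)) = 3

3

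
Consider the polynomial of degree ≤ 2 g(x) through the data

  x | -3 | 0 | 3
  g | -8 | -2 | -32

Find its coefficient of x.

Build the Lagrange basis polynomials:
L_0(x) = x(x - 3) / [18] = (1/18)x^2 - (1/6)x
L_1(x) = (x + 3)(x - 3) / [-9] = -(1/9)x^2 + 1
L_2(x) = (x + 3)x / [18] = (1/18)x^2 + (1/6)x
g(x) = (-8)·L_0 + (-2)·L_1 + (-32)·L_2
Only the coefficient of x is needed; take it from each L_i and combine:
(-8)·(-1/6) + (-2)·(0) + (-32)·(1/6) = -4

-4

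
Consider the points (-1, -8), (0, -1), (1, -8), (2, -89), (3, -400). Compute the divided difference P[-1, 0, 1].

-7

P[-1,0] = (-1 - (-8)) / (0 - (-1)) = 7
P[0,1] = (-8 - (-1)) / (1 - 0) = -7
P[-1,0,1] = (-7 - 7) / (1 - (-1)) = -7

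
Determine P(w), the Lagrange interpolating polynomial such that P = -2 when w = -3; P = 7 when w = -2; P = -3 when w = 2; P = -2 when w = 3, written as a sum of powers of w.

Build the Lagrange basis polynomials:
L_0(w) = (w + 2)(w - 2)(w - 3) / [-30] = -(1/30)w^3 + (1/10)w^2 + (2/15)w - 2/5
L_1(w) = (w + 3)(w - 2)(w - 3) / [20] = (1/20)w^3 - (1/10)w^2 - (9/20)w + 9/10
L_2(w) = (w + 3)(w + 2)(w - 3) / [-20] = -(1/20)w^3 - (1/10)w^2 + (9/20)w + 9/10
L_3(w) = (w + 3)(w + 2)(w - 2) / [30] = (1/30)w^3 + (1/10)w^2 - (2/15)w - 2/5
P(w) = (-2)·L_0 + 7·L_1 + (-3)·L_2 + (-2)·L_3
  (-2)·L_0(w) = (1/15)w^3 - (1/5)w^2 - (4/15)w + 4/5
  7·L_1(w) = (7/20)w^3 - (7/10)w^2 - (63/20)w + 63/10
  (-3)·L_2(w) = (3/20)w^3 + (3/10)w^2 - (27/20)w - 27/10
  (-2)·L_3(w) = -(1/15)w^3 - (1/5)w^2 + (4/15)w + 4/5
Adding term by term: (1/2)w^3 - (4/5)w^2 - (9/2)w + 26/5

P(w) = (1/2)w^3 - (4/5)w^2 - (9/2)w + 26/5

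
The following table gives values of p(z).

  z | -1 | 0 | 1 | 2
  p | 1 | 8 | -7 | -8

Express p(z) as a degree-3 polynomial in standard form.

p(z) = 6z^3 - 11z^2 - 10z + 8

Newton's divided differences:
p[-1,0] = (8 - 1) / (0 - (-1)) = 7
p[0,1] = (-7 - 8) / (1 - 0) = -15
p[1,2] = (-8 - (-7)) / (2 - 1) = -1
p[-1,0,1] = (-15 - 7) / (1 - (-1)) = -11
p[0,1,2] = (-1 - (-15)) / (2 - 0) = 7
p[-1,0,1,2] = (7 - (-11)) / (2 - (-1)) = 6
p(z) = 1 + 7·(z + 1) + (-11)·(z + 1)z + 6·(z + 1)z(z - 1)
Expanding: p(z) = 6z^3 - 11z^2 - 10z + 8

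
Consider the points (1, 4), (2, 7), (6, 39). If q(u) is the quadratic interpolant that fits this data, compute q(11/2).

133/4

L_0(11/2) = (7/2)·(-1/2)/[(-1)·(-5)] = -7/20
L_1(11/2) = (9/2)·(-1/2)/[(1)·(-4)] = 9/16
L_2(11/2) = (9/2)·(7/2)/[(5)·(4)] = 63/80
Sum: 4·(-7/20) + 7·(9/16) + 39·(63/80) = 133/4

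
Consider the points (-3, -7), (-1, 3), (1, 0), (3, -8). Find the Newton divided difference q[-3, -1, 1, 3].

1/6

q[-3,-1] = (3 - (-7)) / (-1 - (-3)) = 5
q[-1,1] = (0 - 3) / (1 - (-1)) = -3/2
q[1,3] = (-8 - 0) / (3 - 1) = -4
q[-3,-1,1] = (-3/2 - 5) / (1 - (-3)) = -13/8
q[-1,1,3] = (-4 - (-3/2)) / (3 - (-1)) = -5/8
q[-3,-1,1,3] = (-5/8 - (-13/8)) / (3 - (-3)) = 1/6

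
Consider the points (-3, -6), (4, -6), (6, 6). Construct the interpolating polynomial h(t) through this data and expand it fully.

h(t) = (2/3)t^2 - (2/3)t - 14

Build the Lagrange basis polynomials:
L_0(t) = (t - 4)(t - 6) / [63] = (1/63)t^2 - (10/63)t + 8/21
L_1(t) = (t + 3)(t - 6) / [-14] = -(1/14)t^2 + (3/14)t + 9/7
L_2(t) = (t + 3)(t - 4) / [18] = (1/18)t^2 - (1/18)t - 2/3
h(t) = (-6)·L_0 + (-6)·L_1 + 6·L_2
  (-6)·L_0(t) = -(2/21)t^2 + (20/21)t - 16/7
  (-6)·L_1(t) = (3/7)t^2 - (9/7)t - 54/7
  6·L_2(t) = (1/3)t^2 - (1/3)t - 4
Adding term by term: (2/3)t^2 - (2/3)t - 14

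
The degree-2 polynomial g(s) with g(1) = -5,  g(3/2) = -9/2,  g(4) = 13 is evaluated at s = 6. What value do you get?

Using Newton's divided-difference form:
g[1,3/2] = (-9/2 - (-5)) / (3/2 - 1) = 1
g[3/2,4] = (13 - (-9/2)) / (4 - 3/2) = 7
g[1,3/2,4] = (7 - 1) / (4 - 1) = 2
g(6) = -5 + 1·(5) + 2·(5)·(9/2) = 45

45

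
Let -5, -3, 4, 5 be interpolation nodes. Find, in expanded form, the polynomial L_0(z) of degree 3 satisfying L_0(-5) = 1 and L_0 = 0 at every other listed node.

L_0(z) = -(1/180)z^3 + (1/30)z^2 + (7/180)z - 1/3

L_0(z) = (z + 3)(z - 4)(z - 5) / [(-2)·(-9)·(-10)]
       = (z^3 - 6z^2 - 7z + 60) / (-180)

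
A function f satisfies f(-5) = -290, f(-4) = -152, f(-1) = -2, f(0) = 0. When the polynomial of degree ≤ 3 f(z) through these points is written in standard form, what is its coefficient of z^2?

-2

L_0(z) = (z + 4)(z + 1)z / [-20] = -(1/20)z^3 - (1/4)z^2 - (1/5)z
L_1(z) = (z + 5)(z + 1)z / [12] = (1/12)z^3 + (1/2)z^2 + (5/12)z
L_2(z) = (z + 5)(z + 4)z / [-12] = -(1/12)z^3 - (3/4)z^2 - (5/3)z
L_3(z) = (z + 5)(z + 4)(z + 1) / [20] = (1/20)z^3 + (1/2)z^2 + (29/20)z + 1
f(z) = (-290)·L_0 + (-152)·L_1 + (-2)·L_2 + 0·L_3
Only the coefficient of z^2 is needed; take it from each L_i and combine:
(-290)·(-1/4) + (-152)·(1/2) + (-2)·(-3/4) + 0·(1/2) = -2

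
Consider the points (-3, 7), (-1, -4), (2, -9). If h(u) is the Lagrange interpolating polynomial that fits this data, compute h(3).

-38/5

L_0(3) = (4)·(1)/[(-2)·(-5)] = 2/5
L_1(3) = (6)·(1)/[(2)·(-3)] = -1
L_2(3) = (6)·(4)/[(5)·(3)] = 8/5
Sum: 7·(2/5) + (-4)·(-1) + (-9)·(8/5) = -38/5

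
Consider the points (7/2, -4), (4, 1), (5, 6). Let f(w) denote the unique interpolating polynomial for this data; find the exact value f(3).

-32/3

L_0(3) = (-1)·(-2)/[(-1/2)·(-3/2)] = 8/3
L_1(3) = (-1/2)·(-2)/[(1/2)·(-1)] = -2
L_2(3) = (-1/2)·(-1)/[(3/2)·(1)] = 1/3
Sum: (-4)·(8/3) + 1·(-2) + 6·(1/3) = -32/3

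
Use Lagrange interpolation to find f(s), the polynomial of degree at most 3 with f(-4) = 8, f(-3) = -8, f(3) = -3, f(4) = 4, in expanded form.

f(s) = -(4/21)s^3 + (23/14)s^2 + (107/42)s - 142/7

Build the Lagrange basis polynomials:
L_0(s) = (s + 3)(s - 3)(s - 4) / [-56] = -(1/56)s^3 + (1/14)s^2 + (9/56)s - 9/14
L_1(s) = (s + 4)(s - 3)(s - 4) / [42] = (1/42)s^3 - (1/14)s^2 - (8/21)s + 8/7
L_2(s) = (s + 4)(s + 3)(s - 4) / [-42] = -(1/42)s^3 - (1/14)s^2 + (8/21)s + 8/7
L_3(s) = (s + 4)(s + 3)(s - 3) / [56] = (1/56)s^3 + (1/14)s^2 - (9/56)s - 9/14
f(s) = 8·L_0 + (-8)·L_1 + (-3)·L_2 + 4·L_3
  8·L_0(s) = -(1/7)s^3 + (4/7)s^2 + (9/7)s - 36/7
  (-8)·L_1(s) = -(4/21)s^3 + (4/7)s^2 + (64/21)s - 64/7
  (-3)·L_2(s) = (1/14)s^3 + (3/14)s^2 - (8/7)s - 24/7
  4·L_3(s) = (1/14)s^3 + (2/7)s^2 - (9/14)s - 18/7
Adding term by term: -(4/21)s^3 + (23/14)s^2 + (107/42)s - 142/7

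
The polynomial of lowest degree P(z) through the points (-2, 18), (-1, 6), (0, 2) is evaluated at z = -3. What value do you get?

38

Evaluate each Lagrange basis at z = -3:
L_0(-3) = (-2)·(-3)/[(-1)·(-2)] = 3
L_1(-3) = (-1)·(-3)/[(1)·(-1)] = -3
L_2(-3) = (-1)·(-2)/[(2)·(1)] = 1
Sum: 18·(3) + 6·(-3) + 2·(1) = 38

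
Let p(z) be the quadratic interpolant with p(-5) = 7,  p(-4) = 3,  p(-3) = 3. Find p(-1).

L_0(-1) = (3)·(2)/[(-1)·(-2)] = 3
L_1(-1) = (4)·(2)/[(1)·(-1)] = -8
L_2(-1) = (4)·(3)/[(2)·(1)] = 6
Sum: 7·(3) + 3·(-8) + 3·(6) = 15

15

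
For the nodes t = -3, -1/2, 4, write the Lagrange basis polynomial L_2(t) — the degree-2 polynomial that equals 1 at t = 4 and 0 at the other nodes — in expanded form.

L_2(t) = (t + 3)(t + 1/2) / [(7)·(9/2)]
       = (t^2 + (7/2)t + 3/2) / (63/2)

L_2(t) = (2/63)t^2 + (1/9)t + 1/21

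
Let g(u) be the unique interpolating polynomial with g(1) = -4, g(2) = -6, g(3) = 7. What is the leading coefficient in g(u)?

The leading coefficient equals the top divided difference g[1,2,3].
g[1,2] = (-6 - (-4)) / (2 - 1) = -2
g[2,3] = (7 - (-6)) / (3 - 2) = 13
g[1,2,3] = (13 - (-2)) / (3 - 1) = 15/2

15/2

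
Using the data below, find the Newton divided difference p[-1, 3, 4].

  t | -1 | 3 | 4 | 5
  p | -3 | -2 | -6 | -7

-17/20

p[-1,3] = (-2 - (-3)) / (3 - (-1)) = 1/4
p[3,4] = (-6 - (-2)) / (4 - 3) = -4
p[-1,3,4] = (-4 - 1/4) / (4 - (-1)) = -17/20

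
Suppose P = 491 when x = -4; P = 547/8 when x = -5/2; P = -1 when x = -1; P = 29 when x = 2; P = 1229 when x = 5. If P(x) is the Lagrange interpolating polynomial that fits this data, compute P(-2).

Evaluate each Lagrange basis at x = -2:
L_0(-2) = (1/2)·(-1)·(-4)·(-7)/[(-3/2)·(-3)·(-6)·(-9)] = -14/243
L_1(-2) = (2)·(-1)·(-4)·(-7)/[(3/2)·(-3/2)·(-9/2)·(-15/2)] = 896/1215
L_2(-2) = (2)·(1/2)·(-4)·(-7)/[(3)·(3/2)·(-3)·(-6)] = 28/81
L_3(-2) = (2)·(1/2)·(-1)·(-7)/[(6)·(9/2)·(3)·(-3)] = -7/243
L_4(-2) = (2)·(1/2)·(-1)·(-4)/[(9)·(15/2)·(6)·(3)] = 4/1215
Sum: 491·(-14/243) + 547/8·(896/1215) + (-1)·(28/81) + 29·(-7/243) + 1229·(4/1215) = 25

25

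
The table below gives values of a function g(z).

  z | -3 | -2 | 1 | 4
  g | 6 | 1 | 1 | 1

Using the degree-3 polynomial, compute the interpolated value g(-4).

107/7

Evaluate each Lagrange basis at z = -4:
L_0(-4) = (-2)·(-5)·(-8)/[(-1)·(-4)·(-7)] = 20/7
L_1(-4) = (-1)·(-5)·(-8)/[(1)·(-3)·(-6)] = -20/9
L_2(-4) = (-1)·(-2)·(-8)/[(4)·(3)·(-3)] = 4/9
L_3(-4) = (-1)·(-2)·(-5)/[(7)·(6)·(3)] = -5/63
Sum: 6·(20/7) + 1·(-20/9) + 1·(4/9) + 1·(-5/63) = 107/7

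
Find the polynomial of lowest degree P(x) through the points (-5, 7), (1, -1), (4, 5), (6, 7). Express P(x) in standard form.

P(x) = -(7/135)x^3 + (10/27)x^2 + (167/135)x - 23/9

Newton's divided differences:
P[-5,1] = (-1 - 7) / (1 - (-5)) = -4/3
P[1,4] = (5 - (-1)) / (4 - 1) = 2
P[4,6] = (7 - 5) / (6 - 4) = 1
P[-5,1,4] = (2 - (-4/3)) / (4 - (-5)) = 10/27
P[1,4,6] = (1 - 2) / (6 - 1) = -1/5
P[-5,1,4,6] = (-1/5 - 10/27) / (6 - (-5)) = -7/135
P(x) = 7 + (-4/3)·(x + 5) + (10/27)·(x + 5)(x - 1) + (-7/135)·(x + 5)(x - 1)(x - 4)
Expanding: P(x) = -(7/135)x^3 + (10/27)x^2 + (167/135)x - 23/9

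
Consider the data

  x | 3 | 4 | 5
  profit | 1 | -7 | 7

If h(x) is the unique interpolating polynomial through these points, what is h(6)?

Using Newton's divided-difference form:
h[3,4] = (-7 - 1) / (4 - 3) = -8
h[4,5] = (7 - (-7)) / (5 - 4) = 14
h[3,4,5] = (14 - (-8)) / (5 - 3) = 11
h(6) = 1 + (-8)·(3) + 11·(3)·(2) = 43

43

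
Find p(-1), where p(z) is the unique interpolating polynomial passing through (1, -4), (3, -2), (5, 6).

0

Evaluate each Lagrange basis at z = -1:
L_0(-1) = (-4)·(-6)/[(-2)·(-4)] = 3
L_1(-1) = (-2)·(-6)/[(2)·(-2)] = -3
L_2(-1) = (-2)·(-4)/[(4)·(2)] = 1
Sum: (-4)·(3) + (-2)·(-3) + 6·(1) = 0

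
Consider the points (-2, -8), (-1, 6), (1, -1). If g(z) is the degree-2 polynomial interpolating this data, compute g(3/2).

-241/24

Evaluate each Lagrange basis at z = 3/2:
L_0(3/2) = (5/2)·(1/2)/[(-1)·(-3)] = 5/12
L_1(3/2) = (7/2)·(1/2)/[(1)·(-2)] = -7/8
L_2(3/2) = (7/2)·(5/2)/[(3)·(2)] = 35/24
Sum: (-8)·(5/12) + 6·(-7/8) + (-1)·(35/24) = -241/24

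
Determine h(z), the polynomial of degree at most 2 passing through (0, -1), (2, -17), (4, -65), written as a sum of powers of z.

h(z) = -4z^2 - 1

Newton's divided differences:
h[0,2] = (-17 - (-1)) / (2 - 0) = -8
h[2,4] = (-65 - (-17)) / (4 - 2) = -24
h[0,2,4] = (-24 - (-8)) / (4 - 0) = -4
h(z) = -1 + (-8)·z + (-4)·z(z - 2)
Expanding: h(z) = -4z^2 - 1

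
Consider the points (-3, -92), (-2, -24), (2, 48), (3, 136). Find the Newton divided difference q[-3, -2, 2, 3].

q[-3,-2] = (-24 - (-92)) / (-2 - (-3)) = 68
q[-2,2] = (48 - (-24)) / (2 - (-2)) = 18
q[2,3] = (136 - 48) / (3 - 2) = 88
q[-3,-2,2] = (18 - 68) / (2 - (-3)) = -10
q[-2,2,3] = (88 - 18) / (3 - (-2)) = 14
q[-3,-2,2,3] = (14 - (-10)) / (3 - (-3)) = 4

4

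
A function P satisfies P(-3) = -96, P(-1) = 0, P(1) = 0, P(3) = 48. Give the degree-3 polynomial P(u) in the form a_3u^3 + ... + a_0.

P(u) = 3u^3 - 3u^2 - 3u + 3

Build the Lagrange basis polynomials:
L_0(u) = (u + 1)(u - 1)(u - 3) / [-48] = -(1/48)u^3 + (1/16)u^2 + (1/48)u - 1/16
L_1(u) = (u + 3)(u - 1)(u - 3) / [16] = (1/16)u^3 - (1/16)u^2 - (9/16)u + 9/16
L_2(u) = (u + 3)(u + 1)(u - 3) / [-16] = -(1/16)u^3 - (1/16)u^2 + (9/16)u + 9/16
L_3(u) = (u + 3)(u + 1)(u - 1) / [48] = (1/48)u^3 + (1/16)u^2 - (1/48)u - 1/16
P(u) = (-96)·L_0 + 0·L_1 + 0·L_2 + 48·L_3
  (-96)·L_0(u) = 2u^3 - 6u^2 - 2u + 6
  0·L_1(u) = 0
  0·L_2(u) = 0
  48·L_3(u) = u^3 + 3u^2 - u - 3
Adding term by term: 3u^3 - 3u^2 - 3u + 3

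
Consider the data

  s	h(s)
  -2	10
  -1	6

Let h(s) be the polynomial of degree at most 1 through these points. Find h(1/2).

Evaluate each Lagrange basis at s = 1/2:
L_0(1/2) = (3/2)/[(-1)] = -3/2
L_1(1/2) = (5/2)/[(1)] = 5/2
Sum: 10·(-3/2) + 6·(5/2) = 0

0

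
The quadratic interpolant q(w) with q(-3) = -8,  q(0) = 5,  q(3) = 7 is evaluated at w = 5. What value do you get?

20/9

Using Newton's divided-difference form:
q[-3,0] = (5 - (-8)) / (0 - (-3)) = 13/3
q[0,3] = (7 - 5) / (3 - 0) = 2/3
q[-3,0,3] = (2/3 - 13/3) / (3 - (-3)) = -11/18
q(5) = -8 + (13/3)·(8) + (-11/18)·(8)·(5) = 20/9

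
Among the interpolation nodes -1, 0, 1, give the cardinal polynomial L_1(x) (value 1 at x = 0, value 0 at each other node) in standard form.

L_1(x) = (x + 1)(x - 1) / [(1)·(-1)]
       = (x^2 - 1) / (-1)

L_1(x) = -x^2 + 1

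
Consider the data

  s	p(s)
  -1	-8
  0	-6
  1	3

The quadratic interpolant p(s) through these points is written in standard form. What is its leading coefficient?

The leading coefficient equals the top divided difference p[-1,0,1].
p[-1,0] = (-6 - (-8)) / (0 - (-1)) = 2
p[0,1] = (3 - (-6)) / (1 - 0) = 9
p[-1,0,1] = (9 - 2) / (1 - (-1)) = 7/2

7/2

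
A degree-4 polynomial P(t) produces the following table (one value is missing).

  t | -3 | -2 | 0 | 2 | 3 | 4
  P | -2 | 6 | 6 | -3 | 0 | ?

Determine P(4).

257/15

The 5 known values determine P uniquely (degree ≤ 4).
Evaluate each Lagrange basis at t = 4:
L_0(4) = (6)·(4)·(2)·(1)/[(-1)·(-3)·(-5)·(-6)] = 8/15
L_1(4) = (7)·(4)·(2)·(1)/[(1)·(-2)·(-4)·(-5)] = -7/5
L_2(4) = (7)·(6)·(2)·(1)/[(3)·(2)·(-2)·(-3)] = 7/3
L_3(4) = (7)·(6)·(4)·(1)/[(5)·(4)·(2)·(-1)] = -21/5
L_4(4) = (7)·(6)·(4)·(2)/[(6)·(5)·(3)·(1)] = 56/15
Sum: (-2)·(8/15) + 6·(-7/5) + 6·(7/3) + (-3)·(-21/5) + 0 = 257/15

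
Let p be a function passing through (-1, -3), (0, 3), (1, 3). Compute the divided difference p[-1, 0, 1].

p[-1,0] = (3 - (-3)) / (0 - (-1)) = 6
p[0,1] = (3 - 3) / (1 - 0) = 0
p[-1,0,1] = (0 - 6) / (1 - (-1)) = -3

-3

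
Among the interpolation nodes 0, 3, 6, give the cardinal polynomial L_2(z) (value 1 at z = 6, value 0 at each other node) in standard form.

L_2(z) = (1/18)z^2 - (1/6)z

L_2(z) = z(z - 3) / [(6)·(3)]
       = (z^2 - 3z) / (18)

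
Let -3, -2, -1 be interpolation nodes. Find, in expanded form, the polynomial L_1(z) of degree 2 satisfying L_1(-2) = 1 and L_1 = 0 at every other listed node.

L_1(z) = (z + 3)(z + 1) / [(1)·(-1)]
       = (z^2 + 4z + 3) / (-1)

L_1(z) = -z^2 - 4z - 3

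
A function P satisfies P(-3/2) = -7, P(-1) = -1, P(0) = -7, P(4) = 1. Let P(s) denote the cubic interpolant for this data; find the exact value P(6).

Evaluate each Lagrange basis at s = 6:
L_0(6) = (7)·(6)·(2)/[(-1/2)·(-3/2)·(-11/2)] = -224/11
L_1(6) = (15/2)·(6)·(2)/[(1/2)·(-1)·(-5)] = 36
L_2(6) = (15/2)·(7)·(2)/[(3/2)·(1)·(-4)] = -35/2
L_3(6) = (15/2)·(7)·(6)/[(11/2)·(5)·(4)] = 63/22
Sum: (-7)·(-224/11) + (-1)·(36) + (-7)·(-35/2) + 1·(63/22) = 2551/11

2551/11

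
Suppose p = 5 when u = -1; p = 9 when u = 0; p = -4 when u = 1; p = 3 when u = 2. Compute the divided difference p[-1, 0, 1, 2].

37/6

p[-1,0] = (9 - 5) / (0 - (-1)) = 4
p[0,1] = (-4 - 9) / (1 - 0) = -13
p[1,2] = (3 - (-4)) / (2 - 1) = 7
p[-1,0,1] = (-13 - 4) / (1 - (-1)) = -17/2
p[0,1,2] = (7 - (-13)) / (2 - 0) = 10
p[-1,0,1,2] = (10 - (-17/2)) / (2 - (-1)) = 37/6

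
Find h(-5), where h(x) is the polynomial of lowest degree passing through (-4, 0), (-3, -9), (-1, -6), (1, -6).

L_0(-5) = (-2)·(-4)·(-6)/[(-1)·(-3)·(-5)] = 16/5
L_1(-5) = (-1)·(-4)·(-6)/[(1)·(-2)·(-4)] = -3
L_2(-5) = (-1)·(-2)·(-6)/[(3)·(2)·(-2)] = 1
L_3(-5) = (-1)·(-2)·(-4)/[(5)·(4)·(2)] = -1/5
Sum: 0 + (-9)·(-3) + (-6)·(1) + (-6)·(-1/5) = 111/5

111/5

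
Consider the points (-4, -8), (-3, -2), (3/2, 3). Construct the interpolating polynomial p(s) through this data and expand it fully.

Build the Lagrange basis polynomials:
L_0(s) = (s + 3)(s - 3/2) / [11/2] = (2/11)s^2 + (3/11)s - 9/11
L_1(s) = (s + 4)(s - 3/2) / [-9/2] = -(2/9)s^2 - (5/9)s + 4/3
L_2(s) = (s + 4)(s + 3) / [99/4] = (4/99)s^2 + (28/99)s + 16/33
p(s) = (-8)·L_0 + (-2)·L_1 + 3·L_2
  (-8)·L_0(s) = -(16/11)s^2 - (24/11)s + 72/11
  (-2)·L_1(s) = (4/9)s^2 + (10/9)s - 8/3
  3·L_2(s) = (4/33)s^2 + (28/33)s + 16/11
Adding term by term: -(8/9)s^2 - (2/9)s + 16/3

p(s) = -(8/9)s^2 - (2/9)s + 16/3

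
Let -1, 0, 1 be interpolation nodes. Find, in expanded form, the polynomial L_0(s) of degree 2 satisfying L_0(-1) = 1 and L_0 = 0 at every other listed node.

L_0(s) = s(s - 1) / [(-1)·(-2)]
       = (s^2 - s) / (2)

L_0(s) = (1/2)s^2 - (1/2)s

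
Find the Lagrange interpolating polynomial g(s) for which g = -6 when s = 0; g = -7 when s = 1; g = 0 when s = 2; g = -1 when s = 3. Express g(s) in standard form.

Build the Lagrange basis polynomials:
L_0(s) = (s - 1)(s - 2)(s - 3) / [-6] = -(1/6)s^3 + s^2 - (11/6)s + 1
L_1(s) = s(s - 2)(s - 3) / [2] = (1/2)s^3 - (5/2)s^2 + 3s
L_2(s) = s(s - 1)(s - 3) / [-2] = -(1/2)s^3 + 2s^2 - (3/2)s
L_3(s) = s(s - 1)(s - 2) / [6] = (1/6)s^3 - (1/2)s^2 + (1/3)s
g(s) = (-6)·L_0 + (-7)·L_1 + 0·L_2 + (-1)·L_3
  (-6)·L_0(s) = s^3 - 6s^2 + 11s - 6
  (-7)·L_1(s) = -(7/2)s^3 + (35/2)s^2 - 21s
  0·L_2(s) = 0
  (-1)·L_3(s) = -(1/6)s^3 + (1/2)s^2 - (1/3)s
Adding term by term: -(8/3)s^3 + 12s^2 - (31/3)s - 6

g(s) = -(8/3)s^3 + 12s^2 - (31/3)s - 6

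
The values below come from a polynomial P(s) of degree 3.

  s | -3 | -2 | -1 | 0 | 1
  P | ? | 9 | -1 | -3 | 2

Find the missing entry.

28

The 4 known values determine P uniquely (degree ≤ 3).
Evaluate each Lagrange basis at s = -3:
L_0(-3) = (-2)·(-3)·(-4)/[(-1)·(-2)·(-3)] = 4
L_1(-3) = (-1)·(-3)·(-4)/[(1)·(-1)·(-2)] = -6
L_2(-3) = (-1)·(-2)·(-4)/[(2)·(1)·(-1)] = 4
L_3(-3) = (-1)·(-2)·(-3)/[(3)·(2)·(1)] = -1
Sum: 9·(4) + (-1)·(-6) + (-3)·(4) + 2·(-1) = 28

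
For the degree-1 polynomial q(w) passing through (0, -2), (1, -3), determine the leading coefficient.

The leading coefficient equals the top divided difference q[0,1].
q[0,1] = (-3 - (-2)) / (1 - 0) = -1

-1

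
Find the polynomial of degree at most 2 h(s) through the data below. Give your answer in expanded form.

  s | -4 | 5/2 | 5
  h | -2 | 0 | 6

h(s) = (136/585)s^2 + (128/195)s - 362/117

Build the Lagrange basis polynomials:
L_0(s) = (s - 5/2)(s - 5) / [117/2] = (2/117)s^2 - (5/39)s + 25/117
L_1(s) = (s + 4)(s - 5) / [-65/4] = -(4/65)s^2 + (4/65)s + 16/13
L_2(s) = (s + 4)(s - 5/2) / [45/2] = (2/45)s^2 + (1/15)s - 4/9
h(s) = (-2)·L_0 + 0·L_1 + 6·L_2
  (-2)·L_0(s) = -(4/117)s^2 + (10/39)s - 50/117
  0·L_1(s) = 0
  6·L_2(s) = (4/15)s^2 + (2/5)s - 8/3
Adding term by term: (136/585)s^2 + (128/195)s - 362/117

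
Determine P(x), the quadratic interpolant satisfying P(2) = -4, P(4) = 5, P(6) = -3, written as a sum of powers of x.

L_0(x) = (x - 4)(x - 6) / [8] = (1/8)x^2 - (5/4)x + 3
L_1(x) = (x - 2)(x - 6) / [-4] = -(1/4)x^2 + 2x - 3
L_2(x) = (x - 2)(x - 4) / [8] = (1/8)x^2 - (3/4)x + 1
P(x) = (-4)·L_0 + 5·L_1 + (-3)·L_2
  (-4)·L_0(x) = -(1/2)x^2 + 5x - 12
  5·L_1(x) = -(5/4)x^2 + 10x - 15
  (-3)·L_2(x) = -(3/8)x^2 + (9/4)x - 3
Adding term by term: -(17/8)x^2 + (69/4)x - 30

P(x) = -(17/8)x^2 + (69/4)x - 30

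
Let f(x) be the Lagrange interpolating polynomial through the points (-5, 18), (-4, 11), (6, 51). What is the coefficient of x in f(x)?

2

L_0(x) = (x + 4)(x - 6) / [11] = (1/11)x^2 - (2/11)x - 24/11
L_1(x) = (x + 5)(x - 6) / [-10] = -(1/10)x^2 + (1/10)x + 3
L_2(x) = (x + 5)(x + 4) / [110] = (1/110)x^2 + (9/110)x + 2/11
f(x) = 18·L_0 + 11·L_1 + 51·L_2
Only the coefficient of x is needed; take it from each L_i and combine:
18·(-2/11) + 11·(1/10) + 51·(9/110) = 2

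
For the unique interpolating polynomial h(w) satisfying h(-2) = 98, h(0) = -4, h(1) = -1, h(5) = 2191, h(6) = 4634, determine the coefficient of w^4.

L_0(w) = w(w - 1)(w - 5)(w - 6) / [336] = (1/336)w^4 - (1/28)w^3 + (41/336)w^2 - (5/56)w
L_1(w) = (w + 2)(w - 1)(w - 5)(w - 6) / [-60] = -(1/60)w^4 + (1/6)w^3 - (17/60)w^2 - (13/15)w + 1
L_2(w) = (w + 2)w(w - 5)(w - 6) / [60] = (1/60)w^4 - (3/20)w^3 + (2/15)w^2 + w
L_3(w) = (w + 2)w(w - 1)(w - 6) / [-140] = -(1/140)w^4 + (1/28)w^3 + (2/35)w^2 - (3/35)w
L_4(w) = (w + 2)w(w - 1)(w - 5) / [240] = (1/240)w^4 - (1/60)w^3 - (7/240)w^2 + (1/24)w
h(w) = 98·L_0 + (-4)·L_1 + (-1)·L_2 + 2191·L_3 + 4634·L_4
Only the coefficient of w^4 is needed; take it from each L_i and combine:
98·(1/336) + (-4)·(-1/60) + (-1)·(1/60) + 2191·(-1/140) + 4634·(1/240) = 4

4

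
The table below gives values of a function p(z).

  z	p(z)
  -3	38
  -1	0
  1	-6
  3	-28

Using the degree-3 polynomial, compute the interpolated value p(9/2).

Using Newton's divided-difference form:
p[-3,-1] = (0 - 38) / (-1 - (-3)) = -19
p[-1,1] = (-6 - 0) / (1 - (-1)) = -3
p[1,3] = (-28 - (-6)) / (3 - 1) = -11
p[-3,-1,1] = (-3 - (-19)) / (1 - (-3)) = 4
p[-1,1,3] = (-11 - (-3)) / (3 - (-1)) = -2
p[-3,-1,1,3] = (-2 - 4) / (3 - (-3)) = -1
p(9/2) = 38 + (-19)·(15/2) + 4·(15/2)·(11/2) + (-1)·(15/2)·(11/2)·(7/2) = -671/8

-671/8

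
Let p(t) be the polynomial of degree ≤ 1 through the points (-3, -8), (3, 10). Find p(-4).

-11

L_0(-4) = (-7)/[(-6)] = 7/6
L_1(-4) = (-1)/[(6)] = -1/6
Sum: (-8)·(7/6) + 10·(-1/6) = -11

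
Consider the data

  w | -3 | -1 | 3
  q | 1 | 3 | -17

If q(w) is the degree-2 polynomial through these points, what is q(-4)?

-3

L_0(-4) = (-3)·(-7)/[(-2)·(-6)] = 7/4
L_1(-4) = (-1)·(-7)/[(2)·(-4)] = -7/8
L_2(-4) = (-1)·(-3)/[(6)·(4)] = 1/8
Sum: 1·(7/4) + 3·(-7/8) + (-17)·(1/8) = -3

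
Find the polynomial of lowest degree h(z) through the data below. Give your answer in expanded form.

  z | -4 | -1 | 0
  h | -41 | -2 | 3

L_0(z) = (z + 1)z / [12] = (1/12)z^2 + (1/12)z
L_1(z) = (z + 4)z / [-3] = -(1/3)z^2 - (4/3)z
L_2(z) = (z + 4)(z + 1) / [4] = (1/4)z^2 + (5/4)z + 1
h(z) = (-41)·L_0 + (-2)·L_1 + 3·L_2
  (-41)·L_0(z) = -(41/12)z^2 - (41/12)z
  (-2)·L_1(z) = (2/3)z^2 + (8/3)z
  3·L_2(z) = (3/4)z^2 + (15/4)z + 3
Adding term by term: -2z^2 + 3z + 3

h(z) = -2z^2 + 3z + 3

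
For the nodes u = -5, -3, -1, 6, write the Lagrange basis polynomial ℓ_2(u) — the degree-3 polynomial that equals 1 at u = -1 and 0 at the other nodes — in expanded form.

ℓ_2(u) = -(1/56)u^3 - (1/28)u^2 + (33/56)u + 45/28

ℓ_2(u) = (u + 5)(u + 3)(u - 6) / [(4)·(2)·(-7)]
       = (u^3 + 2u^2 - 33u - 90) / (-56)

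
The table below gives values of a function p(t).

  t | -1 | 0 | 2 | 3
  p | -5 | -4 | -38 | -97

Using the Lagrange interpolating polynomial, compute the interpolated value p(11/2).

-1853/4

Evaluate each Lagrange basis at t = 11/2:
L_0(11/2) = (11/2)·(7/2)·(5/2)/[(-1)·(-3)·(-4)] = -385/96
L_1(11/2) = (13/2)·(7/2)·(5/2)/[(1)·(-2)·(-3)] = 455/48
L_2(11/2) = (13/2)·(11/2)·(5/2)/[(3)·(2)·(-1)] = -715/48
L_3(11/2) = (13/2)·(11/2)·(7/2)/[(4)·(3)·(1)] = 1001/96
Sum: (-5)·(-385/96) + (-4)·(455/48) + (-38)·(-715/48) + (-97)·(1001/96) = -1853/4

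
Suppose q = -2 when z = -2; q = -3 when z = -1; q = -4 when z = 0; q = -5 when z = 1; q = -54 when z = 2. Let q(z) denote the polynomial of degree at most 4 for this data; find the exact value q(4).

-728

L_0(4) = (5)·(4)·(3)·(2)/[(-1)·(-2)·(-3)·(-4)] = 5
L_1(4) = (6)·(4)·(3)·(2)/[(1)·(-1)·(-2)·(-3)] = -24
L_2(4) = (6)·(5)·(3)·(2)/[(2)·(1)·(-1)·(-2)] = 45
L_3(4) = (6)·(5)·(4)·(2)/[(3)·(2)·(1)·(-1)] = -40
L_4(4) = (6)·(5)·(4)·(3)/[(4)·(3)·(2)·(1)] = 15
Sum: (-2)·(5) + (-3)·(-24) + (-4)·(45) + (-5)·(-40) + (-54)·(15) = -728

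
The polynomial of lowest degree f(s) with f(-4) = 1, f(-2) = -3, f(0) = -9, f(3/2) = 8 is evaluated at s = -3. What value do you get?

499/308

Using Newton's divided-difference form:
f[-4,-2] = (-3 - 1) / (-2 - (-4)) = -2
f[-2,0] = (-9 - (-3)) / (0 - (-2)) = -3
f[0,3/2] = (8 - (-9)) / (3/2 - 0) = 34/3
f[-4,-2,0] = (-3 - (-2)) / (0 - (-4)) = -1/4
f[-2,0,3/2] = (34/3 - (-3)) / (3/2 - (-2)) = 86/21
f[-4,-2,0,3/2] = (86/21 - (-1/4)) / (3/2 - (-4)) = 365/462
f(-3) = 1 + (-2)·(1) + (-1/4)·(1)·(-1) + (365/462)·(1)·(-1)·(-3) = 499/308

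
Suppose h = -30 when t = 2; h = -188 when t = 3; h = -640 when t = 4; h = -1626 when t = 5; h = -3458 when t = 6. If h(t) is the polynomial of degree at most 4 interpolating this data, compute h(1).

2

Evaluate each Lagrange basis at t = 1:
L_0(1) = (-2)·(-3)·(-4)·(-5)/[(-1)·(-2)·(-3)·(-4)] = 5
L_1(1) = (-1)·(-3)·(-4)·(-5)/[(1)·(-1)·(-2)·(-3)] = -10
L_2(1) = (-1)·(-2)·(-4)·(-5)/[(2)·(1)·(-1)·(-2)] = 10
L_3(1) = (-1)·(-2)·(-3)·(-5)/[(3)·(2)·(1)·(-1)] = -5
L_4(1) = (-1)·(-2)·(-3)·(-4)/[(4)·(3)·(2)·(1)] = 1
Sum: (-30)·(5) + (-188)·(-10) + (-640)·(10) + (-1626)·(-5) + (-3458)·(1) = 2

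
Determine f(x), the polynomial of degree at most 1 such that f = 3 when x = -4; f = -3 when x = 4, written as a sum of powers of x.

f(x) = -(3/4)x

L_0(x) = (x - 4) / [-8] = -(1/8)x + 1/2
L_1(x) = (x + 4) / [8] = (1/8)x + 1/2
f(x) = 3·L_0 + (-3)·L_1
  3·L_0(x) = -(3/8)x + 3/2
  (-3)·L_1(x) = -(3/8)x - 3/2
Adding term by term: -(3/4)x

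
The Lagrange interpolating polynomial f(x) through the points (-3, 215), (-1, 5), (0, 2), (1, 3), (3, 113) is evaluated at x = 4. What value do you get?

390

Evaluate each Lagrange basis at x = 4:
L_0(4) = (5)·(4)·(3)·(1)/[(-2)·(-3)·(-4)·(-6)] = 5/12
L_1(4) = (7)·(4)·(3)·(1)/[(2)·(-1)·(-2)·(-4)] = -21/4
L_2(4) = (7)·(5)·(3)·(1)/[(3)·(1)·(-1)·(-3)] = 35/3
L_3(4) = (7)·(5)·(4)·(1)/[(4)·(2)·(1)·(-2)] = -35/4
L_4(4) = (7)·(5)·(4)·(3)/[(6)·(4)·(3)·(2)] = 35/12
Sum: 215·(5/12) + 5·(-21/4) + 2·(35/3) + 3·(-35/4) + 113·(35/12) = 390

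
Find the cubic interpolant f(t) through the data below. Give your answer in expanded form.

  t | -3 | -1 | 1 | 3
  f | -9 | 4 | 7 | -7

Build the Lagrange basis polynomials:
L_0(t) = (t + 1)(t - 1)(t - 3) / [-48] = -(1/48)t^3 + (1/16)t^2 + (1/48)t - 1/16
L_1(t) = (t + 3)(t - 1)(t - 3) / [16] = (1/16)t^3 - (1/16)t^2 - (9/16)t + 9/16
L_2(t) = (t + 3)(t + 1)(t - 3) / [-16] = -(1/16)t^3 - (1/16)t^2 + (9/16)t + 9/16
L_3(t) = (t + 3)(t + 1)(t - 1) / [48] = (1/48)t^3 + (1/16)t^2 - (1/48)t - 1/16
f(t) = (-9)·L_0 + 4·L_1 + 7·L_2 + (-7)·L_3
  (-9)·L_0(t) = (3/16)t^3 - (9/16)t^2 - (3/16)t + 9/16
  4·L_1(t) = (1/4)t^3 - (1/4)t^2 - (9/4)t + 9/4
  7·L_2(t) = -(7/16)t^3 - (7/16)t^2 + (63/16)t + 63/16
  (-7)·L_3(t) = -(7/48)t^3 - (7/16)t^2 + (7/48)t + 7/16
Adding term by term: -(7/48)t^3 - (27/16)t^2 + (79/48)t + 115/16

f(t) = -(7/48)t^3 - (27/16)t^2 + (79/48)t + 115/16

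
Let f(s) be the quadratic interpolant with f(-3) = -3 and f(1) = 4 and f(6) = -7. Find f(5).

-137/45

Using Newton's divided-difference form:
f[-3,1] = (4 - (-3)) / (1 - (-3)) = 7/4
f[1,6] = (-7 - 4) / (6 - 1) = -11/5
f[-3,1,6] = (-11/5 - 7/4) / (6 - (-3)) = -79/180
f(5) = -3 + (7/4)·(8) + (-79/180)·(8)·(4) = -137/45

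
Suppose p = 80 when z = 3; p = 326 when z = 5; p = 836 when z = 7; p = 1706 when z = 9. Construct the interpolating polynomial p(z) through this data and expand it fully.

Newton's divided differences:
p[3,5] = (326 - 80) / (5 - 3) = 123
p[5,7] = (836 - 326) / (7 - 5) = 255
p[7,9] = (1706 - 836) / (9 - 7) = 435
p[3,5,7] = (255 - 123) / (7 - 3) = 33
p[5,7,9] = (435 - 255) / (9 - 5) = 45
p[3,5,7,9] = (45 - 33) / (9 - 3) = 2
p(z) = 80 + 123·(z - 3) + 33·(z - 3)(z - 5) + 2·(z - 3)(z - 5)(z - 7)
Expanding: p(z) = 2z^3 + 3z^2 + z - 4

p(z) = 2z^3 + 3z^2 + z - 4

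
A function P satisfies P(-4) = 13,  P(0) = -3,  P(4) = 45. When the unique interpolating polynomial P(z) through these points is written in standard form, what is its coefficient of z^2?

2

Build the Lagrange basis polynomials:
L_0(z) = z(z - 4) / [32] = (1/32)z^2 - (1/8)z
L_1(z) = (z + 4)(z - 4) / [-16] = -(1/16)z^2 + 1
L_2(z) = (z + 4)z / [32] = (1/32)z^2 + (1/8)z
P(z) = 13·L_0 + (-3)·L_1 + 45·L_2
Only the coefficient of z^2 is needed; take it from each L_i and combine:
13·(1/32) + (-3)·(-1/16) + 45·(1/32) = 2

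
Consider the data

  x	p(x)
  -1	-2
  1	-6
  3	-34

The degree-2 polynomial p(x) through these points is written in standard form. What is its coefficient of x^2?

Build the Lagrange basis polynomials:
L_0(x) = (x - 1)(x - 3) / [8] = (1/8)x^2 - (1/2)x + 3/8
L_1(x) = (x + 1)(x - 3) / [-4] = -(1/4)x^2 + (1/2)x + 3/4
L_2(x) = (x + 1)(x - 1) / [8] = (1/8)x^2 - 1/8
p(x) = (-2)·L_0 + (-6)·L_1 + (-34)·L_2
Only the coefficient of x^2 is needed; take it from each L_i and combine:
(-2)·(1/8) + (-6)·(-1/4) + (-34)·(1/8) = -3

-3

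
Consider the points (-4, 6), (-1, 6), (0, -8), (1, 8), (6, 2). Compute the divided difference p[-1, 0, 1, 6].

-268/105

p[-1,0] = (-8 - 6) / (0 - (-1)) = -14
p[0,1] = (8 - (-8)) / (1 - 0) = 16
p[1,6] = (2 - 8) / (6 - 1) = -6/5
p[-1,0,1] = (16 - (-14)) / (1 - (-1)) = 15
p[0,1,6] = (-6/5 - 16) / (6 - 0) = -43/15
p[-1,0,1,6] = (-43/15 - 15) / (6 - (-1)) = -268/105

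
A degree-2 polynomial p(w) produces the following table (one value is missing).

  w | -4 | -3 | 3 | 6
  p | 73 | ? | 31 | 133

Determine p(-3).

43

The 3 known values determine p uniquely (degree ≤ 2).
Evaluate each Lagrange basis at w = -3:
L_0(-3) = (-6)·(-9)/[(-7)·(-10)] = 27/35
L_1(-3) = (1)·(-9)/[(7)·(-3)] = 3/7
L_2(-3) = (1)·(-6)/[(10)·(3)] = -1/5
Sum: 73·(27/35) + 31·(3/7) + 133·(-1/5) = 43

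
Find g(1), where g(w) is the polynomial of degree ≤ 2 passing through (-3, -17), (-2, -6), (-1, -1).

-9

Using Newton's divided-difference form:
g[-3,-2] = (-6 - (-17)) / (-2 - (-3)) = 11
g[-2,-1] = (-1 - (-6)) / (-1 - (-2)) = 5
g[-3,-2,-1] = (5 - 11) / (-1 - (-3)) = -3
g(1) = -17 + 11·(4) + (-3)·(4)·(3) = -9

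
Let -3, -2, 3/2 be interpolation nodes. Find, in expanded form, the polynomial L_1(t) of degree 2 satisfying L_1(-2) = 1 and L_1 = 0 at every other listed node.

L_1(t) = (t + 3)(t - 3/2) / [(1)·(-7/2)]
       = (t^2 + (3/2)t - 9/2) / (-7/2)

L_1(t) = -(2/7)t^2 - (3/7)t + 9/7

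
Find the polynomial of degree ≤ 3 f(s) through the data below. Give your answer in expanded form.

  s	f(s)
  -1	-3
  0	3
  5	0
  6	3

f(s) = (17/70)s^3 - (29/14)s^2 + (129/35)s + 3

L_0(s) = s(s - 5)(s - 6) / [-42] = -(1/42)s^3 + (11/42)s^2 - (5/7)s
L_1(s) = (s + 1)(s - 5)(s - 6) / [30] = (1/30)s^3 - (1/3)s^2 + (19/30)s + 1
L_2(s) = (s + 1)s(s - 6) / [-30] = -(1/30)s^3 + (1/6)s^2 + (1/5)s
L_3(s) = (s + 1)s(s - 5) / [42] = (1/42)s^3 - (2/21)s^2 - (5/42)s
f(s) = (-3)·L_0 + 3·L_1 + 0·L_2 + 3·L_3
  (-3)·L_0(s) = (1/14)s^3 - (11/14)s^2 + (15/7)s
  3·L_1(s) = (1/10)s^3 - s^2 + (19/10)s + 3
  0·L_2(s) = 0
  3·L_3(s) = (1/14)s^3 - (2/7)s^2 - (5/14)s
Adding term by term: (17/70)s^3 - (29/14)s^2 + (129/35)s + 3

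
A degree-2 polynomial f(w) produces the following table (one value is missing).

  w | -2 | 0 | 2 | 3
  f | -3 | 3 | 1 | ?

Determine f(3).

The 3 known values determine f uniquely (degree ≤ 2).
L_0(3) = (3)·(1)/[(-2)·(-4)] = 3/8
L_1(3) = (5)·(1)/[(2)·(-2)] = -5/4
L_2(3) = (5)·(3)/[(4)·(2)] = 15/8
Sum: (-3)·(3/8) + 3·(-5/4) + 1·(15/8) = -3

-3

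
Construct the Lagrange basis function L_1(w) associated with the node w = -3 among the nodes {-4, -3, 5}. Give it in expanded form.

L_1(w) = -(1/8)w^2 + (1/8)w + 5/2

L_1(w) = (w + 4)(w - 5) / [(1)·(-8)]
       = (w^2 - w - 20) / (-8)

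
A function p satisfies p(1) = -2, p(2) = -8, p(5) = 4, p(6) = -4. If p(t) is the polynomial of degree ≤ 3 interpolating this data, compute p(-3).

248

Using Newton's divided-difference form:
p[1,2] = (-8 - (-2)) / (2 - 1) = -6
p[2,5] = (4 - (-8)) / (5 - 2) = 4
p[5,6] = (-4 - 4) / (6 - 5) = -8
p[1,2,5] = (4 - (-6)) / (5 - 1) = 5/2
p[2,5,6] = (-8 - 4) / (6 - 2) = -3
p[1,2,5,6] = (-3 - 5/2) / (6 - 1) = -11/10
p(-3) = -2 + (-6)·(-4) + (5/2)·(-4)·(-5) + (-11/10)·(-4)·(-5)·(-8) = 248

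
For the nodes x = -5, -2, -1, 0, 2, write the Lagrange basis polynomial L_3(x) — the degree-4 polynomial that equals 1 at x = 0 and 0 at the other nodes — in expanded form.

L_3(x) = (x + 5)(x + 2)(x + 1)(x - 2) / [(5)·(2)·(1)·(-2)]
       = (x^4 + 6x^3 + x^2 - 24x - 20) / (-20)

L_3(x) = -(1/20)x^4 - (3/10)x^3 - (1/20)x^2 + (6/5)x + 1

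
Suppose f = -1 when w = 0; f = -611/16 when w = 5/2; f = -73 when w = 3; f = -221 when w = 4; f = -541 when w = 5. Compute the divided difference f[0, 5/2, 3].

-73/4

f[0,5/2] = (-611/16 - (-1)) / (5/2 - 0) = -119/8
f[5/2,3] = (-73 - (-611/16)) / (3 - 5/2) = -557/8
f[0,5/2,3] = (-557/8 - (-119/8)) / (3 - 0) = -73/4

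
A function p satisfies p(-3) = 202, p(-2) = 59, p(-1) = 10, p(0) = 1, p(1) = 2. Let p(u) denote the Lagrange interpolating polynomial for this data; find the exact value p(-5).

Evaluate each Lagrange basis at u = -5:
L_0(-5) = (-3)·(-4)·(-5)·(-6)/[(-1)·(-2)·(-3)·(-4)] = 15
L_1(-5) = (-2)·(-4)·(-5)·(-6)/[(1)·(-1)·(-2)·(-3)] = -40
L_2(-5) = (-2)·(-3)·(-5)·(-6)/[(2)·(1)·(-1)·(-2)] = 45
L_3(-5) = (-2)·(-3)·(-4)·(-6)/[(3)·(2)·(1)·(-1)] = -24
L_4(-5) = (-2)·(-3)·(-4)·(-5)/[(4)·(3)·(2)·(1)] = 5
Sum: 202·(15) + 59·(-40) + 10·(45) + 1·(-24) + 2·(5) = 1106

1106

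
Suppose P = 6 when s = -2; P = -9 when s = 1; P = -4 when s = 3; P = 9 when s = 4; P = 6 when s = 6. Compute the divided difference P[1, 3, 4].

P[1,3] = (-4 - (-9)) / (3 - 1) = 5/2
P[3,4] = (9 - (-4)) / (4 - 3) = 13
P[1,3,4] = (13 - 5/2) / (4 - 1) = 7/2

7/2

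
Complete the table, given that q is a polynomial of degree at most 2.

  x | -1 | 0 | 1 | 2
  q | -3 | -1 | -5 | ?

-15

The 3 known values determine q uniquely (degree ≤ 2).
L_0(2) = (2)·(1)/[(-1)·(-2)] = 1
L_1(2) = (3)·(1)/[(1)·(-1)] = -3
L_2(2) = (3)·(2)/[(2)·(1)] = 3
Sum: (-3)·(1) + (-1)·(-3) + (-5)·(3) = -15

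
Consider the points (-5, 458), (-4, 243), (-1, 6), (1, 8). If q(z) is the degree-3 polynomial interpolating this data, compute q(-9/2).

Using Newton's divided-difference form:
q[-5,-4] = (243 - 458) / (-4 - (-5)) = -215
q[-4,-1] = (6 - 243) / (-1 - (-4)) = -79
q[-1,1] = (8 - 6) / (1 - (-1)) = 1
q[-5,-4,-1] = (-79 - (-215)) / (-1 - (-5)) = 34
q[-4,-1,1] = (1 - (-79)) / (1 - (-4)) = 16
q[-5,-4,-1,1] = (16 - 34) / (1 - (-5)) = -3
q(-9/2) = 458 + (-215)·(1/2) + 34·(1/2)·(-1/2) + (-3)·(1/2)·(-1/2)·(-7/2) = 2715/8

2715/8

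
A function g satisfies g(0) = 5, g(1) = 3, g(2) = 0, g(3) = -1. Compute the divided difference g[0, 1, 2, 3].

g[0,1] = (3 - 5) / (1 - 0) = -2
g[1,2] = (0 - 3) / (2 - 1) = -3
g[2,3] = (-1 - 0) / (3 - 2) = -1
g[0,1,2] = (-3 - (-2)) / (2 - 0) = -1/2
g[1,2,3] = (-1 - (-3)) / (3 - 1) = 1
g[0,1,2,3] = (1 - (-1/2)) / (3 - 0) = 1/2

1/2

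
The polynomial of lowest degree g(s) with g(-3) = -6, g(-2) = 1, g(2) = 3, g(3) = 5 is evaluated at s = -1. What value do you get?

Evaluate each Lagrange basis at s = -1:
L_0(-1) = (1)·(-3)·(-4)/[(-1)·(-5)·(-6)] = -2/5
L_1(-1) = (2)·(-3)·(-4)/[(1)·(-4)·(-5)] = 6/5
L_2(-1) = (2)·(1)·(-4)/[(5)·(4)·(-1)] = 2/5
L_3(-1) = (2)·(1)·(-3)/[(6)·(5)·(1)] = -1/5
Sum: (-6)·(-2/5) + 1·(6/5) + 3·(2/5) + 5·(-1/5) = 19/5

19/5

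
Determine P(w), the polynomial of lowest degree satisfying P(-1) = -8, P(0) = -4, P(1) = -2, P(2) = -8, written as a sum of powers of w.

P(w) = -w^3 - w^2 + 4w - 4

L_0(w) = w(w - 1)(w - 2) / [-6] = -(1/6)w^3 + (1/2)w^2 - (1/3)w
L_1(w) = (w + 1)(w - 1)(w - 2) / [2] = (1/2)w^3 - w^2 - (1/2)w + 1
L_2(w) = (w + 1)w(w - 2) / [-2] = -(1/2)w^3 + (1/2)w^2 + w
L_3(w) = (w + 1)w(w - 1) / [6] = (1/6)w^3 - (1/6)w
P(w) = (-8)·L_0 + (-4)·L_1 + (-2)·L_2 + (-8)·L_3
  (-8)·L_0(w) = (4/3)w^3 - 4w^2 + (8/3)w
  (-4)·L_1(w) = -2w^3 + 4w^2 + 2w - 4
  (-2)·L_2(w) = w^3 - w^2 - 2w
  (-8)·L_3(w) = -(4/3)w^3 + (4/3)w
Adding term by term: -w^3 - w^2 + 4w - 4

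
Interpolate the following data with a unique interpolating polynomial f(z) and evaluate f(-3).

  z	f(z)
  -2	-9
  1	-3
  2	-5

L_0(-3) = (-4)·(-5)/[(-3)·(-4)] = 5/3
L_1(-3) = (-1)·(-5)/[(3)·(-1)] = -5/3
L_2(-3) = (-1)·(-4)/[(4)·(1)] = 1
Sum: (-9)·(5/3) + (-3)·(-5/3) + (-5)·(1) = -15

-15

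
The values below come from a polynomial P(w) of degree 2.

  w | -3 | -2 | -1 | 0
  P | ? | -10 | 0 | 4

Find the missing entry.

The 3 known values determine P uniquely (degree ≤ 2).
L_0(-3) = (-2)·(-3)/[(-1)·(-2)] = 3
L_1(-3) = (-1)·(-3)/[(1)·(-1)] = -3
L_2(-3) = (-1)·(-2)/[(2)·(1)] = 1
Sum: (-10)·(3) + 0 + 4·(1) = -26

-26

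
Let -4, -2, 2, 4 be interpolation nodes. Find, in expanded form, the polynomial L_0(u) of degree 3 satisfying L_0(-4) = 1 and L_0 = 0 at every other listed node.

L_0(u) = (u + 2)(u - 2)(u - 4) / [(-2)·(-6)·(-8)]
       = (u^3 - 4u^2 - 4u + 16) / (-96)

L_0(u) = -(1/96)u^3 + (1/24)u^2 + (1/24)u - 1/6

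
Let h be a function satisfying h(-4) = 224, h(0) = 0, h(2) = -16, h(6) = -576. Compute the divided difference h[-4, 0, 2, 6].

h[-4,0] = (0 - 224) / (0 - (-4)) = -56
h[0,2] = (-16 - 0) / (2 - 0) = -8
h[2,6] = (-576 - (-16)) / (6 - 2) = -140
h[-4,0,2] = (-8 - (-56)) / (2 - (-4)) = 8
h[0,2,6] = (-140 - (-8)) / (6 - 0) = -22
h[-4,0,2,6] = (-22 - 8) / (6 - (-4)) = -3

-3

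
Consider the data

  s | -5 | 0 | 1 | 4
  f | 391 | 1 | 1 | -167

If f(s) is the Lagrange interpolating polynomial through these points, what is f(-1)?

Evaluate each Lagrange basis at s = -1:
L_0(-1) = (-1)·(-2)·(-5)/[(-5)·(-6)·(-9)] = 1/27
L_1(-1) = (4)·(-2)·(-5)/[(5)·(-1)·(-4)] = 2
L_2(-1) = (4)·(-1)·(-5)/[(6)·(1)·(-3)] = -10/9
L_3(-1) = (4)·(-1)·(-2)/[(9)·(4)·(3)] = 2/27
Sum: 391·(1/27) + 1·(2) + 1·(-10/9) + (-167)·(2/27) = 3

3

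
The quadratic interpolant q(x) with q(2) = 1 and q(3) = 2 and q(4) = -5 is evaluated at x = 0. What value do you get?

-25

L_0(0) = (-3)·(-4)/[(-1)·(-2)] = 6
L_1(0) = (-2)·(-4)/[(1)·(-1)] = -8
L_2(0) = (-2)·(-3)/[(2)·(1)] = 3
Sum: 1·(6) + 2·(-8) + (-5)·(3) = -25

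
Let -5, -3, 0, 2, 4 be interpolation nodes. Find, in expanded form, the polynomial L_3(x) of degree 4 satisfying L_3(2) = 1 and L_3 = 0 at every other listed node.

L_3(x) = -(1/140)x^4 - (1/35)x^3 + (17/140)x^2 + (3/7)x

L_3(x) = (x + 5)(x + 3)x(x - 4) / [(7)·(5)·(2)·(-2)]
       = (x^4 + 4x^3 - 17x^2 - 60x) / (-140)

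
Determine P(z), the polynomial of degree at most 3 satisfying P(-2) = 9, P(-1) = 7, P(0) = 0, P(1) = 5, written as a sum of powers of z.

Build the Lagrange basis polynomials:
L_0(z) = (z + 1)z(z - 1) / [-6] = -(1/6)z^3 + (1/6)z
L_1(z) = (z + 2)z(z - 1) / [2] = (1/2)z^3 + (1/2)z^2 - z
L_2(z) = (z + 2)(z + 1)(z - 1) / [-2] = -(1/2)z^3 - z^2 + (1/2)z + 1
L_3(z) = (z + 2)(z + 1)z / [6] = (1/6)z^3 + (1/2)z^2 + (1/3)z
P(z) = 9·L_0 + 7·L_1 + 0·L_2 + 5·L_3
  9·L_0(z) = -(3/2)z^3 + (3/2)z
  7·L_1(z) = (7/2)z^3 + (7/2)z^2 - 7z
  0·L_2(z) = 0
  5·L_3(z) = (5/6)z^3 + (5/2)z^2 + (5/3)z
Adding term by term: (17/6)z^3 + 6z^2 - (23/6)z

P(z) = (17/6)z^3 + 6z^2 - (23/6)z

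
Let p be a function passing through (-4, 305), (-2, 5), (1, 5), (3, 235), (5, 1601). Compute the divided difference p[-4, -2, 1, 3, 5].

p[-4,-2] = (5 - 305) / (-2 - (-4)) = -150
p[-2,1] = (5 - 5) / (1 - (-2)) = 0
p[1,3] = (235 - 5) / (3 - 1) = 115
p[3,5] = (1601 - 235) / (5 - 3) = 683
p[-4,-2,1] = (0 - (-150)) / (1 - (-4)) = 30
p[-2,1,3] = (115 - 0) / (3 - (-2)) = 23
p[1,3,5] = (683 - 115) / (5 - 1) = 142
p[-4,-2,1,3] = (23 - 30) / (3 - (-4)) = -1
p[-2,1,3,5] = (142 - 23) / (5 - (-2)) = 17
p[-4,-2,1,3,5] = (17 - (-1)) / (5 - (-4)) = 2

2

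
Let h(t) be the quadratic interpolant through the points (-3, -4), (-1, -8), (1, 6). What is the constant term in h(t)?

Build the Lagrange basis polynomials:
L_0(t) = (t + 1)(t - 1) / [8] = (1/8)t^2 - 1/8
L_1(t) = (t + 3)(t - 1) / [-4] = -(1/4)t^2 - (1/2)t + 3/4
L_2(t) = (t + 3)(t + 1) / [8] = (1/8)t^2 + (1/2)t + 3/8
h(t) = (-4)·L_0 + (-8)·L_1 + 6·L_2
Only the constant term is needed; take it from each L_i and combine:
(-4)·(-1/8) + (-8)·(3/4) + 6·(3/8) = -13/4

-13/4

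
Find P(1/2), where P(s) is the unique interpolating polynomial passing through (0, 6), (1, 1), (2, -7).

31/8

Evaluate each Lagrange basis at s = 1/2:
L_0(1/2) = (-1/2)·(-3/2)/[(-1)·(-2)] = 3/8
L_1(1/2) = (1/2)·(-3/2)/[(1)·(-1)] = 3/4
L_2(1/2) = (1/2)·(-1/2)/[(2)·(1)] = -1/8
Sum: 6·(3/8) + 1·(3/4) + (-7)·(-1/8) = 31/8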